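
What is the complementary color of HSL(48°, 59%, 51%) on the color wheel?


Complement = opposite side of color wheel = hue + 180°
H' = (48 + 180) mod 360 = 228°
S and L unchanged.
= HSL(228°, 59%, 51%)


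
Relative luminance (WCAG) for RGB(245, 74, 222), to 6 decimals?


Linearize each channel (sRGB transfer function): c = v/255; c_lin = c/12.92 if c ≤ 0.04045, else ((c+0.055)/1.055)^2.4
  R: 245/255 ≈ 0.960784 > 0.04045 → ((0.960784+0.055)/1.055)^2.4 ≈ 0.913099
  G: 74/255 ≈ 0.290196 > 0.04045 → ((0.290196+0.055)/1.055)^2.4 ≈ 0.068478
  B: 222/255 ≈ 0.870588 > 0.04045 → ((0.870588+0.055)/1.055)^2.4 ≈ 0.730461
R_lin = 0.913099, G_lin = 0.068478, B_lin = 0.730461
L = 0.2126×R + 0.7152×G + 0.0722×B
L = 0.2126×0.913099 + 0.7152×0.068478 + 0.0722×0.730461
L ≈ 0.295840


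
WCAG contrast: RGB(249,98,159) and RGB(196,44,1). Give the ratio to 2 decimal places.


Linearize each sRGB channel c=v/255: c/12.92 if c ≤ 0.04045 else ((c+0.055)/1.055)^2.4
L = 0.2126×R_lin + 0.7152×G_lin + 0.0722×B_lin
Color 1 (249,98,159):
  R=249: 249/255≈0.9765 > 0.04045 → ((0.9765+0.055)/1.055)^2.4 ≈ 0.94731
  G=98: 98/255≈0.3843 > 0.04045 → ((0.3843+0.055)/1.055)^2.4 ≈ 0.12214
  B=159: 159/255≈0.6235 > 0.04045 → ((0.6235+0.055)/1.055)^2.4 ≈ 0.34670
  L1 = 0.2126×0.94731 + 0.7152×0.12214 + 0.0722×0.34670 ≈ 0.31378
Color 2 (196,44,1):
  R=196: 196/255≈0.7686 > 0.04045 → ((0.7686+0.055)/1.055)^2.4 ≈ 0.55201
  G=44: 44/255≈0.1725 > 0.04045 → ((0.1725+0.055)/1.055)^2.4 ≈ 0.02519
  B=1: 1/255≈0.0039 ≤ 0.04045 → 0.0039/12.92 ≈ 0.00030
  L2 = 0.2126×0.55201 + 0.7152×0.02519 + 0.0722×0.00030 ≈ 0.13539
Lighter = 0.31378, Darker = 0.13539
Ratio = (L_lighter + 0.05) / (L_darker + 0.05)
Ratio = (0.31378 + 0.05) / (0.13539 + 0.05) = 0.36378 / 0.18539 ≈ 1.9622
Ratio ≈ 1.96:1


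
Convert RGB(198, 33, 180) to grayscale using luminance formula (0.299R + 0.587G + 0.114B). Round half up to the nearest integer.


Gray = 0.299×R + 0.587×G + 0.114×B
Gray = 0.299×198 + 0.587×33 + 0.114×180
Gray = 59.202 + 19.371 + 20.520
Gray = 99.093 → round half up → 99
Gray = 99


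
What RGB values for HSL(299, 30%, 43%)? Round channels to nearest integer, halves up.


H=299°, S=0.30, L=0.43
C = (1-|2L-1|)×S = (1-|-0.14|)×0.30 = 0.258
H' = H/60 = 299/60 ≈ 4.9833; X = C×(1-|H' mod 2 - 1|) = 0.2537
m = L - C/2 = 0.43 - 0.129 = 0.301
Sector ⌊H'⌋ = 4 → (R',G',B') = (0.2537, 0.0, 0.258)
RGB = ((R'+m)×255, (G'+m)×255, (B'+m)×255) = (141.4485, 76.755, 142.545)
Round half up → RGB(141, 77, 143)


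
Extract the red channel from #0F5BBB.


Color: #0F5BBB
R = 0F = 15
G = 5B = 91
B = BB = 187
Red = 15


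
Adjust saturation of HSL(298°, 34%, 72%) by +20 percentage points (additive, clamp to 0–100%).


Original S = 34%
Adjustment = +20 percentage points
New S = 34 + (20) = 54
Clamp to [0, 100] → 54
= HSL(298°, 54%, 72%)


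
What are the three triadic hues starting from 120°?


Triadic: equally spaced at 120° intervals
H1 = 120°
H2 = (120 + 120) mod 360 = 240°
H3 = (120 + 240) mod 360 = 0°
Triadic = 120°, 240°, 0°


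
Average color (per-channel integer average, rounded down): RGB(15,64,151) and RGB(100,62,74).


Midpoint: each channel = ⌊(C₁+C₂)/2⌋
R: ⌊(15+100)/2⌋ = 57
G: ⌊(64+62)/2⌋ = 63
B: ⌊(151+74)/2⌋ = 112
= RGB(57, 63, 112)


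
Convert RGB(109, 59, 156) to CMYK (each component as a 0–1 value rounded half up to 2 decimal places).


R'=109/255≈0.4275, G'=59/255≈0.2314, B'=156/255≈0.6118
K = 1 - max(R',G',B') = 1 - 156/255 = 99/255 = 0.38823… → 0.39
(1-R'-K)/(1-K) simplifies to (max-R)/max with max = 156:
C = (156-109)/156 = 47/156 = 0.30128… → 0.30
M = (156-59)/156 = 97/156 = 0.62179… → 0.62
Y = (156-156)/156 = 0/156 = 0 → 0.00
= CMYK(0.30, 0.62, 0.00, 0.39)


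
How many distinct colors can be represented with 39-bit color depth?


Colors = 2^bits = 2^39
= 549,755,813,888 colors


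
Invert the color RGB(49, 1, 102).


Invert: (255-R, 255-G, 255-B)
R: 255-49 = 206
G: 255-1 = 254
B: 255-102 = 153
= RGB(206, 254, 153)


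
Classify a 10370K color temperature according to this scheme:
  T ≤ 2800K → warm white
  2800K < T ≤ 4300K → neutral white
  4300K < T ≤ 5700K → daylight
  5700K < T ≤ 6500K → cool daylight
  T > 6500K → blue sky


Temperature: 10370K
10370K > 6500K → blue sky
Classification: blue sky


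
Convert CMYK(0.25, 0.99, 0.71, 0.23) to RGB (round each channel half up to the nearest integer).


R = 255 × (1-C) × (1-K) = 255 × 0.75 × 0.77 = 147.2625 → 147
G = 255 × (1-M) × (1-K) = 255 × 0.01 × 0.77 = 1.9635 → 2
B = 255 × (1-Y) × (1-K) = 255 × 0.29 × 0.77 = 56.9415 → 57
= RGB(147, 2, 57)


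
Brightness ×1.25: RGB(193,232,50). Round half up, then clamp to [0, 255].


Multiply each channel by 1.25, round half up, clamp to [0, 255]
R: 193×1.25 = 241.25 → round → 241
G: 232×1.25 = 290 → clamp → 255
B: 50×1.25 = 62.5 → round → 63
= RGB(241, 255, 63)


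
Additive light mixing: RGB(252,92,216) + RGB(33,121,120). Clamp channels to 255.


Additive: each channel = min(255, C₁+C₂)
R: 252+33 = 285 → 255
G: 92+121 = 213 → 213
B: 216+120 = 336 → 255
= RGB(255, 213, 255)


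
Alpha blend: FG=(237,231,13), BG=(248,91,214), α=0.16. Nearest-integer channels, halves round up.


C = α×F + (1-α)×B, with 1-α = 0.84
R: 0.16×237 + 0.84×248 = 37.92 + 208.32 = 246.24 → 246
G: 0.16×231 + 0.84×91 = 36.96 + 76.44 = 113.40 → 113
B: 0.16×13 + 0.84×214 = 2.08 + 179.76 = 181.84 → 182
= RGB(246, 113, 182)


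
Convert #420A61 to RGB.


42 → 66 (R)
0A → 10 (G)
61 → 97 (B)
= RGB(66, 10, 97)


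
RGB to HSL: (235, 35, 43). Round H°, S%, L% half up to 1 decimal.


Normalize: R'=235/255≈0.9216, G'=35/255≈0.1373, B'=43/255≈0.1686
Max=235/255, Min=35/255, Δ=Max-Min=200/255
L = (Max+Min)/2 = (235+35)/510 = 270/510 = 0.52941… → L = 52.9%
L > 0.5 → S = Δ/(2-Max-Min) = 200/(510-235-35) = 200/240 = 0.83333… → S = 83.3%
(the 1/255 factors cancel in S and H, so raw channel differences can be used)
Max is R' → H = 60 × (((G-B)/Δ) mod 6) = 60 × (((35-43)/200) mod 6)
  (-8)/200 = -0.04; negative, so add 6 → 5.96
  H = 60 × 5.96 = 357.6° → H = 357.6°
= HSL(357.6°, 83.3%, 52.9%)


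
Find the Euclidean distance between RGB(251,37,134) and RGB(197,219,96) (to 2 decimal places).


d = √[(R₁-R₂)² + (G₁-G₂)² + (B₁-B₂)²]
d = √[(251-197)² + (37-219)² + (134-96)²]
d = √[2916 + 33124 + 1444]
d = √37484
d ≈ 193.61


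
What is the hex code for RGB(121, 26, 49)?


R = 121 → 79 (hex)
G = 26 → 1A (hex)
B = 49 → 31 (hex)
Hex = #791A31


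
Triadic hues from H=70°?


Triadic: equally spaced at 120° intervals
H1 = 70°
H2 = (70 + 120) mod 360 = 190°
H3 = (70 + 240) mod 360 = 310°
Triadic = 70°, 190°, 310°


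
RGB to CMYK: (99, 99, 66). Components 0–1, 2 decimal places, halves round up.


R'=99/255≈0.3882, G'=99/255≈0.3882, B'=66/255≈0.2588
K = 1 - max(R',G',B') = 1 - 99/255 = 156/255 = 0.61176… → 0.61
(1-R'-K)/(1-K) simplifies to (max-R)/max with max = 99:
C = (99-99)/99 = 0/99 = 0 → 0.00
M = (99-99)/99 = 0/99 = 0 → 0.00
Y = (99-66)/99 = 33/99 = 0.33333… → 0.33
= CMYK(0.00, 0.00, 0.33, 0.61)


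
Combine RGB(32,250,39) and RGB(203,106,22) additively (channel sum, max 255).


Additive: each channel = min(255, C₁+C₂)
R: 32+203 = 235 → 235
G: 250+106 = 356 → 255
B: 39+22 = 61 → 61
= RGB(235, 255, 61)


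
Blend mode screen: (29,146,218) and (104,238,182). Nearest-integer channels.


Screen: C = 255 - (255-A)×(255-B)/255, rounded to nearest integer
R: 255 - (255-29)×(255-104)/255 = 255 - 34126/255 ≈ 255 - 133.827 = 121.173 → 121
G: 255 - (255-146)×(255-238)/255 = 255 - 1853/255 ≈ 255 - 7.267 = 247.733 → 248
B: 255 - (255-218)×(255-182)/255 = 255 - 2701/255 ≈ 255 - 10.592 = 244.408 → 244
= RGB(121, 248, 244)


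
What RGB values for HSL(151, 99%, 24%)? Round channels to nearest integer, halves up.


H=151°, S=0.99, L=0.24
C = (1-|2L-1|)×S = (1-|-0.52|)×0.99 = 0.4752
H' = H/60 = 151/60 ≈ 2.5167; X = C×(1-|H' mod 2 - 1|) = 0.24552
m = L - C/2 = 0.24 - 0.2376 = 0.0024
Sector ⌊H'⌋ = 2 → (R',G',B') = (0.0, 0.4752, 0.24552)
RGB = ((R'+m)×255, (G'+m)×255, (B'+m)×255) = (0.612, 121.788, 63.2196)
Round half up → RGB(1, 122, 63)


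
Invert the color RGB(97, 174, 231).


Invert: (255-R, 255-G, 255-B)
R: 255-97 = 158
G: 255-174 = 81
B: 255-231 = 24
= RGB(158, 81, 24)


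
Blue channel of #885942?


Color: #885942
R = 88 = 136
G = 59 = 89
B = 42 = 66
Blue = 66


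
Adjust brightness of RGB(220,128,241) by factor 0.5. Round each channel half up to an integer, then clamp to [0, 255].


Multiply each channel by 0.5, round half up, clamp to [0, 255]
R: 220×0.5 = 110
G: 128×0.5 = 64
B: 241×0.5 = 120.5 → round → 121
= RGB(110, 64, 121)


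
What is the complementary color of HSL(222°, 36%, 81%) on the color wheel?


Complement = opposite side of color wheel = hue + 180°
H' = (222 + 180) mod 360 = 42°
S and L unchanged.
= HSL(42°, 36%, 81%)


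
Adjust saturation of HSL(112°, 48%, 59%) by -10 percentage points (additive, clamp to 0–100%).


Original S = 48%
Adjustment = -10 percentage points
New S = 48 + (-10) = 38
Clamp to [0, 100] → 38
= HSL(112°, 38%, 59%)


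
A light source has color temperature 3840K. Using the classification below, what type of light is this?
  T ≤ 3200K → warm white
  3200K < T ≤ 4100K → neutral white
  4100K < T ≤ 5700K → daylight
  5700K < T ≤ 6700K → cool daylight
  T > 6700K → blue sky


Temperature: 3840K
3200K < 3840K ≤ 4100K → neutral white
Classification: neutral white


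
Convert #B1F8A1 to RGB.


B1 → 177 (R)
F8 → 248 (G)
A1 → 161 (B)
= RGB(177, 248, 161)


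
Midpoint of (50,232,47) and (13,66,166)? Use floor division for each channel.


Midpoint: each channel = ⌊(C₁+C₂)/2⌋
R: ⌊(50+13)/2⌋ = 31
G: ⌊(232+66)/2⌋ = 149
B: ⌊(47+166)/2⌋ = 106
= RGB(31, 149, 106)


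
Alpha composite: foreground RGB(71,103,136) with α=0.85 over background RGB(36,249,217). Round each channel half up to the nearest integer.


C = α×F + (1-α)×B, with 1-α = 0.15
R: 0.85×71 + 0.15×36 = 60.35 + 5.40 = 65.75 → 66
G: 0.85×103 + 0.15×249 = 87.55 + 37.35 = 124.90 → 125
B: 0.85×136 + 0.15×217 = 115.60 + 32.55 = 148.15 → 148
= RGB(66, 125, 148)


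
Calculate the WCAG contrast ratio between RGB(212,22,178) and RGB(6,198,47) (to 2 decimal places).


Linearize each sRGB channel c=v/255: c/12.92 if c ≤ 0.04045 else ((c+0.055)/1.055)^2.4
L = 0.2126×R_lin + 0.7152×G_lin + 0.0722×B_lin
Color 1 (212,22,178):
  R=212: 212/255≈0.8314 > 0.04045 → ((0.8314+0.055)/1.055)^2.4 ≈ 0.65837
  G=22: 22/255≈0.0863 > 0.04045 → ((0.0863+0.055)/1.055)^2.4 ≈ 0.00802
  B=178: 178/255≈0.6980 > 0.04045 → ((0.6980+0.055)/1.055)^2.4 ≈ 0.44520
  L1 = 0.2126×0.65837 + 0.7152×0.00802 + 0.0722×0.44520 ≈ 0.17785
Color 2 (6,198,47):
  R=6: 6/255≈0.0235 ≤ 0.04045 → 0.0235/12.92 ≈ 0.00182
  G=198: 198/255≈0.7765 > 0.04045 → ((0.7765+0.055)/1.055)^2.4 ≈ 0.56471
  B=47: 47/255≈0.1843 > 0.04045 → ((0.1843+0.055)/1.055)^2.4 ≈ 0.02843
  L2 = 0.2126×0.00182 + 0.7152×0.56471 + 0.0722×0.02843 ≈ 0.40632
Lighter = 0.40632, Darker = 0.17785
Ratio = (L_lighter + 0.05) / (L_darker + 0.05)
Ratio = (0.40632 + 0.05) / (0.17785 + 0.05) = 0.45632 / 0.22785 ≈ 2.0027
Ratio ≈ 2.00:1


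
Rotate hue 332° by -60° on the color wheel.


New hue = (H + rotation) mod 360
New hue = (332 -60) mod 360
= 272 mod 360
= 272°


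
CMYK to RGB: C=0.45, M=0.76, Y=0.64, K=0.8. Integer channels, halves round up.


R = 255 × (1-C) × (1-K) = 255 × 0.55 × 0.20 = 28.05 → 28
G = 255 × (1-M) × (1-K) = 255 × 0.24 × 0.20 = 12.24 → 12
B = 255 × (1-Y) × (1-K) = 255 × 0.36 × 0.20 = 18.36 → 18
= RGB(28, 12, 18)


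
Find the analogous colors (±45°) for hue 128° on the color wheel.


Base hue: 128°
Left analog: (128 - 45) mod 360 = 83°
Right analog: (128 + 45) mod 360 = 173°
Analogous hues = 83° and 173°


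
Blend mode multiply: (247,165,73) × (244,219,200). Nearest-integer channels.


Multiply: C = A×B/255, rounded to nearest integer
R: 247×244/255 = 60268/255 ≈ 236.345 → 236
G: 165×219/255 = 36135/255 ≈ 141.706 → 142
B: 73×200/255 = 14600/255 ≈ 57.255 → 57
= RGB(236, 142, 57)


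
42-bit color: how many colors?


Colors = 2^bits = 2^42
= 4,398,046,511,104 colors


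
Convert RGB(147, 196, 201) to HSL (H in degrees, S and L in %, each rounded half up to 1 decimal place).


Normalize: R'=147/255≈0.5765, G'=196/255≈0.7686, B'=201/255≈0.7882
Max=201/255, Min=147/255, Δ=Max-Min=54/255
L = (Max+Min)/2 = (201+147)/510 = 348/510 = 0.68235… → L = 68.2%
L > 0.5 → S = Δ/(2-Max-Min) = 54/(510-201-147) = 54/162 = 0.33333… → S = 33.3%
(the 1/255 factors cancel in S and H, so raw channel differences can be used)
Max is B' → H = 60 × ((R-G)/Δ + 4) = 60 × ((147-196)/54 + 4)
  -49/54 + 4 = -0.9074… + 4 = 3.0925…
  H = 60 × 3.0925… = 185.555…° → H = 185.6°
= HSL(185.6°, 33.3%, 68.2%)


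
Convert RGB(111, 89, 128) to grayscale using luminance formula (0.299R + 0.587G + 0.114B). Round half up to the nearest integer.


Gray = 0.299×R + 0.587×G + 0.114×B
Gray = 0.299×111 + 0.587×89 + 0.114×128
Gray = 33.189 + 52.243 + 14.592
Gray = 100.024 → round half up → 100
Gray = 100


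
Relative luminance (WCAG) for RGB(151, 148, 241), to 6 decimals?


Linearize each channel (sRGB transfer function): c = v/255; c_lin = c/12.92 if c ≤ 0.04045, else ((c+0.055)/1.055)^2.4
  R: 151/255 ≈ 0.592157 > 0.04045 → ((0.592157+0.055)/1.055)^2.4 ≈ 0.309469
  G: 148/255 ≈ 0.580392 > 0.04045 → ((0.580392+0.055)/1.055)^2.4 ≈ 0.296138
  B: 241/255 ≈ 0.945098 > 0.04045 → ((0.945098+0.055)/1.055)^2.4 ≈ 0.879622
R_lin = 0.309469, G_lin = 0.296138, B_lin = 0.879622
L = 0.2126×R + 0.7152×G + 0.0722×B
L = 0.2126×0.309469 + 0.7152×0.296138 + 0.0722×0.879622
L ≈ 0.341100


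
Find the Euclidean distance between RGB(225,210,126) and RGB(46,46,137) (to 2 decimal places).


d = √[(R₁-R₂)² + (G₁-G₂)² + (B₁-B₂)²]
d = √[(225-46)² + (210-46)² + (126-137)²]
d = √[32041 + 26896 + 121]
d = √59058
d ≈ 243.02


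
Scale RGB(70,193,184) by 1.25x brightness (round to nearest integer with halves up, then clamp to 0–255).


Multiply each channel by 1.25, round half up, clamp to [0, 255]
R: 70×1.25 = 87.5 → round → 88
G: 193×1.25 = 241.25 → round → 241
B: 184×1.25 = 230
= RGB(88, 241, 230)


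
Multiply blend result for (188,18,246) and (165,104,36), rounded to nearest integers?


Multiply: C = A×B/255, rounded to nearest integer
R: 188×165/255 = 31020/255 ≈ 121.647 → 122
G: 18×104/255 = 1872/255 ≈ 7.341 → 7
B: 246×36/255 = 8856/255 ≈ 34.729 → 35
= RGB(122, 7, 35)


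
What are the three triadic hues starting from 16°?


Triadic: equally spaced at 120° intervals
H1 = 16°
H2 = (16 + 120) mod 360 = 136°
H3 = (16 + 240) mod 360 = 256°
Triadic = 16°, 136°, 256°


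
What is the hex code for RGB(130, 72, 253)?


R = 130 → 82 (hex)
G = 72 → 48 (hex)
B = 253 → FD (hex)
Hex = #8248FD


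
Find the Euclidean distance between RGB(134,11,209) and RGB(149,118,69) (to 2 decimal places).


d = √[(R₁-R₂)² + (G₁-G₂)² + (B₁-B₂)²]
d = √[(134-149)² + (11-118)² + (209-69)²]
d = √[225 + 11449 + 19600]
d = √31274
d ≈ 176.84


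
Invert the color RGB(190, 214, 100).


Invert: (255-R, 255-G, 255-B)
R: 255-190 = 65
G: 255-214 = 41
B: 255-100 = 155
= RGB(65, 41, 155)


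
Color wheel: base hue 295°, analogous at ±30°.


Base hue: 295°
Left analog: (295 - 30) mod 360 = 265°
Right analog: (295 + 30) mod 360 = 325°
Analogous hues = 265° and 325°


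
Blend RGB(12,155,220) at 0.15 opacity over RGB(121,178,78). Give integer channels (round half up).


C = α×F + (1-α)×B, with 1-α = 0.85
R: 0.15×12 + 0.85×121 = 1.80 + 102.85 = 104.65 → 105
G: 0.15×155 + 0.85×178 = 23.25 + 151.30 = 174.55 → 175
B: 0.15×220 + 0.85×78 = 33.00 + 66.30 = 99.30 → 99
= RGB(105, 175, 99)


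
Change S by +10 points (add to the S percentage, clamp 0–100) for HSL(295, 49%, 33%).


Original S = 49%
Adjustment = +10 percentage points
New S = 49 + (10) = 59
Clamp to [0, 100] → 59
= HSL(295°, 59%, 33%)


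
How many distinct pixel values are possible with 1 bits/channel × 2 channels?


Total bits = 1 bits/channel × 2 channels = 2 bits
Distinct pixel values = 2^2
= 4 pixel values


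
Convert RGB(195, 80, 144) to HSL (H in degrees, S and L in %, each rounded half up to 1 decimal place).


Normalize: R'=195/255≈0.7647, G'=80/255≈0.3137, B'=144/255≈0.5647
Max=195/255, Min=80/255, Δ=Max-Min=115/255
L = (Max+Min)/2 = (195+80)/510 = 275/510 = 0.53921… → L = 53.9%
L > 0.5 → S = Δ/(2-Max-Min) = 115/(510-195-80) = 115/235 = 0.48936… → S = 48.9%
(the 1/255 factors cancel in S and H, so raw channel differences can be used)
Max is R' → H = 60 × (((G-B)/Δ) mod 6) = 60 × (((80-144)/115) mod 6)
  (-64)/115 = -0.5565…; negative, so add 6 → 5.4434…
  H = 60 × 5.4434… = 326.608…° → H = 326.6°
= HSL(326.6°, 48.9%, 53.9%)


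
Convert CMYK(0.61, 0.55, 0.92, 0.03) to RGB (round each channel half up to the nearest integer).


R = 255 × (1-C) × (1-K) = 255 × 0.39 × 0.97 = 96.4665 → 96
G = 255 × (1-M) × (1-K) = 255 × 0.45 × 0.97 = 111.3075 → 111
B = 255 × (1-Y) × (1-K) = 255 × 0.08 × 0.97 = 19.788 → 20
= RGB(96, 111, 20)


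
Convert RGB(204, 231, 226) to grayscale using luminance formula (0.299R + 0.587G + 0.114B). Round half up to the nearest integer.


Gray = 0.299×R + 0.587×G + 0.114×B
Gray = 0.299×204 + 0.587×231 + 0.114×226
Gray = 60.996 + 135.597 + 25.764
Gray = 222.357 → round half up → 222
Gray = 222


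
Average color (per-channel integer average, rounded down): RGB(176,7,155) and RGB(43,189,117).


Midpoint: each channel = ⌊(C₁+C₂)/2⌋
R: ⌊(176+43)/2⌋ = 109
G: ⌊(7+189)/2⌋ = 98
B: ⌊(155+117)/2⌋ = 136
= RGB(109, 98, 136)


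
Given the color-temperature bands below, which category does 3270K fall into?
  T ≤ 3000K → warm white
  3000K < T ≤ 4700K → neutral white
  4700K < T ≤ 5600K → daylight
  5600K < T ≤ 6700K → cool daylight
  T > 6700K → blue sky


Temperature: 3270K
3000K < 3270K ≤ 4700K → neutral white
Classification: neutral white


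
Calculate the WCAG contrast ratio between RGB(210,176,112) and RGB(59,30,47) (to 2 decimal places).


Linearize each sRGB channel c=v/255: c/12.92 if c ≤ 0.04045 else ((c+0.055)/1.055)^2.4
L = 0.2126×R_lin + 0.7152×G_lin + 0.0722×B_lin
Color 1 (210,176,112):
  R=210: 210/255≈0.8235 > 0.04045 → ((0.8235+0.055)/1.055)^2.4 ≈ 0.64448
  G=176: 176/255≈0.6902 > 0.04045 → ((0.6902+0.055)/1.055)^2.4 ≈ 0.43415
  B=112: 112/255≈0.4392 > 0.04045 → ((0.4392+0.055)/1.055)^2.4 ≈ 0.16203
  L1 = 0.2126×0.64448 + 0.7152×0.43415 + 0.0722×0.16203 ≈ 0.45922
Color 2 (59,30,47):
  R=59: 59/255≈0.2314 > 0.04045 → ((0.2314+0.055)/1.055)^2.4 ≈ 0.04374
  G=30: 30/255≈0.1176 > 0.04045 → ((0.1176+0.055)/1.055)^2.4 ≈ 0.01298
  B=47: 47/255≈0.1843 > 0.04045 → ((0.1843+0.055)/1.055)^2.4 ≈ 0.02843
  L2 = 0.2126×0.04374 + 0.7152×0.01298 + 0.0722×0.02843 ≈ 0.02064
Lighter = 0.45922, Darker = 0.02064
Ratio = (L_lighter + 0.05) / (L_darker + 0.05)
Ratio = (0.45922 + 0.05) / (0.02064 + 0.05) = 0.50922 / 0.07064 ≈ 7.2091
Ratio ≈ 7.21:1


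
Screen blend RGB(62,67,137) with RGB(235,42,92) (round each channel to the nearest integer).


Screen: C = 255 - (255-A)×(255-B)/255, rounded to nearest integer
R: 255 - (255-62)×(255-235)/255 = 255 - 3860/255 ≈ 255 - 15.137 = 239.863 → 240
G: 255 - (255-67)×(255-42)/255 = 255 - 40044/255 ≈ 255 - 157.035 = 97.965 → 98
B: 255 - (255-137)×(255-92)/255 = 255 - 19234/255 ≈ 255 - 75.427 = 179.573 → 180
= RGB(240, 98, 180)


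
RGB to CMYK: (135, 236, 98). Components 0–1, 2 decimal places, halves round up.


R'=135/255≈0.5294, G'=236/255≈0.9255, B'=98/255≈0.3843
K = 1 - max(R',G',B') = 1 - 236/255 = 19/255 = 0.07450… → 0.07
(1-R'-K)/(1-K) simplifies to (max-R)/max with max = 236:
C = (236-135)/236 = 101/236 = 0.42796… → 0.43
M = (236-236)/236 = 0/236 = 0 → 0.00
Y = (236-98)/236 = 138/236 = 0.58474… → 0.58
= CMYK(0.43, 0.00, 0.58, 0.07)


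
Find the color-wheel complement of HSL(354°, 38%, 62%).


Complement = opposite side of color wheel = hue + 180°
H' = (354 + 180) mod 360 = 174°
S and L unchanged.
= HSL(174°, 38%, 62%)


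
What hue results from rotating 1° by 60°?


New hue = (H + rotation) mod 360
New hue = (1 + 60) mod 360
= 61 mod 360
= 61°


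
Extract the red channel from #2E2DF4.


Color: #2E2DF4
R = 2E = 46
G = 2D = 45
B = F4 = 244
Red = 46


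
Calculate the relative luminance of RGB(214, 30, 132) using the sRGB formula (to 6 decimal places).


Linearize each channel (sRGB transfer function): c = v/255; c_lin = c/12.92 if c ≤ 0.04045, else ((c+0.055)/1.055)^2.4
  R: 214/255 ≈ 0.839216 > 0.04045 → ((0.839216+0.055)/1.055)^2.4 ≈ 0.672443
  G: 30/255 ≈ 0.117647 > 0.04045 → ((0.117647+0.055)/1.055)^2.4 ≈ 0.012983
  B: 132/255 ≈ 0.517647 > 0.04045 → ((0.517647+0.055)/1.055)^2.4 ≈ 0.230740
R_lin = 0.672443, G_lin = 0.012983, B_lin = 0.230740
L = 0.2126×R + 0.7152×G + 0.0722×B
L = 0.2126×0.672443 + 0.7152×0.012983 + 0.0722×0.230740
L ≈ 0.168906


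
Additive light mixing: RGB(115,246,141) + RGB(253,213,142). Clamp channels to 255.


Additive: each channel = min(255, C₁+C₂)
R: 115+253 = 368 → 255
G: 246+213 = 459 → 255
B: 141+142 = 283 → 255
= RGB(255, 255, 255)


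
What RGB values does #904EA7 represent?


90 → 144 (R)
4E → 78 (G)
A7 → 167 (B)
= RGB(144, 78, 167)


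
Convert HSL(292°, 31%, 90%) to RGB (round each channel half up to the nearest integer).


H=292°, S=0.31, L=0.90
C = (1-|2L-1|)×S = (1-|0.80|)×0.31 = 0.062
H' = H/60 = 292/60 ≈ 4.8667; X = C×(1-|H' mod 2 - 1|) ≈ 0.0537
m = L - C/2 = 0.90 - 0.031 = 0.869
Sector ⌊H'⌋ = 4 → (R',G',B') = (≈0.0537, 0.0, 0.062)
RGB = ((R'+m)×255, (G'+m)×255, (B'+m)×255) = (235.297, 221.595, 237.405)
Round half up → RGB(235, 222, 237)


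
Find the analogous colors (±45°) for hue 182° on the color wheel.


Base hue: 182°
Left analog: (182 - 45) mod 360 = 137°
Right analog: (182 + 45) mod 360 = 227°
Analogous hues = 137° and 227°


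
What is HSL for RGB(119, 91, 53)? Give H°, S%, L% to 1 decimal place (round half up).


Normalize: R'=119/255≈0.4667, G'=91/255≈0.3569, B'=53/255≈0.2078
Max=119/255, Min=53/255, Δ=Max-Min=66/255
L = (Max+Min)/2 = (119+53)/510 = 172/510 = 0.33725… → L = 33.7%
L ≤ 0.5 → S = Δ/(Max+Min) = 66/(119+53) = 66/172 = 0.38372… → S = 38.4%
(the 1/255 factors cancel in S and H, so raw channel differences can be used)
Max is R' → H = 60 × (((G-B)/Δ) mod 6) = 60 × (((91-53)/66) mod 6)
  38/66 = 0.5757…
  H = 60 × 0.5757… = 34.545…° → H = 34.5°
= HSL(34.5°, 38.4%, 33.7%)


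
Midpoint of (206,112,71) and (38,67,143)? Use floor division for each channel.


Midpoint: each channel = ⌊(C₁+C₂)/2⌋
R: ⌊(206+38)/2⌋ = 122
G: ⌊(112+67)/2⌋ = 89
B: ⌊(71+143)/2⌋ = 107
= RGB(122, 89, 107)


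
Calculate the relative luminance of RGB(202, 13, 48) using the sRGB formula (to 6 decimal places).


Linearize each channel (sRGB transfer function): c = v/255; c_lin = c/12.92 if c ≤ 0.04045, else ((c+0.055)/1.055)^2.4
  R: 202/255 ≈ 0.792157 > 0.04045 → ((0.792157+0.055)/1.055)^2.4 ≈ 0.590619
  G: 13/255 ≈ 0.050980 > 0.04045 → ((0.050980+0.055)/1.055)^2.4 ≈ 0.004025
  B: 48/255 ≈ 0.188235 > 0.04045 → ((0.188235+0.055)/1.055)^2.4 ≈ 0.029557
R_lin = 0.590619, G_lin = 0.004025, B_lin = 0.029557
L = 0.2126×R + 0.7152×G + 0.0722×B
L = 0.2126×0.590619 + 0.7152×0.004025 + 0.0722×0.029557
L ≈ 0.130578


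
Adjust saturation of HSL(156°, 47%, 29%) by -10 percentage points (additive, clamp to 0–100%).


Original S = 47%
Adjustment = -10 percentage points
New S = 47 + (-10) = 37
Clamp to [0, 100] → 37
= HSL(156°, 37%, 29%)


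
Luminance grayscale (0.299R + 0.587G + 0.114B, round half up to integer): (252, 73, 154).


Gray = 0.299×R + 0.587×G + 0.114×B
Gray = 0.299×252 + 0.587×73 + 0.114×154
Gray = 75.348 + 42.851 + 17.556
Gray = 135.755 → round half up → 136
Gray = 136


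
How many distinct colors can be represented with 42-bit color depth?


Colors = 2^bits = 2^42
= 4,398,046,511,104 colors


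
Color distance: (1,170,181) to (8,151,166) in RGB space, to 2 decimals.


d = √[(R₁-R₂)² + (G₁-G₂)² + (B₁-B₂)²]
d = √[(1-8)² + (170-151)² + (181-166)²]
d = √[49 + 361 + 225]
d = √635
d ≈ 25.20


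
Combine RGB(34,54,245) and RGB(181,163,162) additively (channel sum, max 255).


Additive: each channel = min(255, C₁+C₂)
R: 34+181 = 215 → 215
G: 54+163 = 217 → 217
B: 245+162 = 407 → 255
= RGB(215, 217, 255)


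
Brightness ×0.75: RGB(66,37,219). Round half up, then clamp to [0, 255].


Multiply each channel by 0.75, round half up, clamp to [0, 255]
R: 66×0.75 = 49.5 → round → 50
G: 37×0.75 = 27.75 → round → 28
B: 219×0.75 = 164.25 → round → 164
= RGB(50, 28, 164)


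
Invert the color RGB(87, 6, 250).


Invert: (255-R, 255-G, 255-B)
R: 255-87 = 168
G: 255-6 = 249
B: 255-250 = 5
= RGB(168, 249, 5)


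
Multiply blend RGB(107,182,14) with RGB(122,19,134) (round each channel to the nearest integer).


Multiply: C = A×B/255, rounded to nearest integer
R: 107×122/255 = 13054/255 ≈ 51.192 → 51
G: 182×19/255 = 3458/255 ≈ 13.561 → 14
B: 14×134/255 = 1876/255 ≈ 7.357 → 7
= RGB(51, 14, 7)


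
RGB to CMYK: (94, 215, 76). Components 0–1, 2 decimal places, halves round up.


R'=94/255≈0.3686, G'=215/255≈0.8431, B'=76/255≈0.2980
K = 1 - max(R',G',B') = 1 - 215/255 = 40/255 = 0.15686… → 0.16
(1-R'-K)/(1-K) simplifies to (max-R)/max with max = 215:
C = (215-94)/215 = 121/215 = 0.56279… → 0.56
M = (215-215)/215 = 0/215 = 0 → 0.00
Y = (215-76)/215 = 139/215 = 0.64651… → 0.65
= CMYK(0.56, 0.00, 0.65, 0.16)


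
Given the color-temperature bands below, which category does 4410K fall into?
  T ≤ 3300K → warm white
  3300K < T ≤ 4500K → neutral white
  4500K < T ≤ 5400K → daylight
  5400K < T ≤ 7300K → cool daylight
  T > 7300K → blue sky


Temperature: 4410K
3300K < 4410K ≤ 4500K → neutral white
Classification: neutral white


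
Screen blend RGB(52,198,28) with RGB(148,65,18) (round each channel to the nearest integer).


Screen: C = 255 - (255-A)×(255-B)/255, rounded to nearest integer
R: 255 - (255-52)×(255-148)/255 = 255 - 21721/255 ≈ 255 - 85.180 = 169.820 → 170
G: 255 - (255-198)×(255-65)/255 = 255 - 10830/255 ≈ 255 - 42.471 = 212.529 → 213
B: 255 - (255-28)×(255-18)/255 = 255 - 53799/255 ≈ 255 - 210.976 = 44.024 → 44
= RGB(170, 213, 44)


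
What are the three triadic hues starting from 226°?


Triadic: equally spaced at 120° intervals
H1 = 226°
H2 = (226 + 120) mod 360 = 346°
H3 = (226 + 240) mod 360 = 106°
Triadic = 226°, 346°, 106°


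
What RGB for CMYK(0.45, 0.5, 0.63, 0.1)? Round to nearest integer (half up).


R = 255 × (1-C) × (1-K) = 255 × 0.55 × 0.90 = 126.225 → 126
G = 255 × (1-M) × (1-K) = 255 × 0.50 × 0.90 = 114.75 → 115
B = 255 × (1-Y) × (1-K) = 255 × 0.37 × 0.90 = 84.915 → 85
= RGB(126, 115, 85)


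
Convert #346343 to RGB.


34 → 52 (R)
63 → 99 (G)
43 → 67 (B)
= RGB(52, 99, 67)


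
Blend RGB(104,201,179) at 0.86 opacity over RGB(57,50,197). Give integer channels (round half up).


C = α×F + (1-α)×B, with 1-α = 0.14
R: 0.86×104 + 0.14×57 = 89.44 + 7.98 = 97.42 → 97
G: 0.86×201 + 0.14×50 = 172.86 + 7.00 = 179.86 → 180
B: 0.86×179 + 0.14×197 = 153.94 + 27.58 = 181.52 → 182
= RGB(97, 180, 182)


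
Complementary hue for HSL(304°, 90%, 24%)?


Complement = opposite side of color wheel = hue + 180°
H' = (304 + 180) mod 360 = 124°
S and L unchanged.
= HSL(124°, 90%, 24%)


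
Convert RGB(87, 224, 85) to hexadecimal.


R = 87 → 57 (hex)
G = 224 → E0 (hex)
B = 85 → 55 (hex)
Hex = #57E055


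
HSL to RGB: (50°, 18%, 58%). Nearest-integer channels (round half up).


H=50°, S=0.18, L=0.58
C = (1-|2L-1|)×S = (1-|0.16|)×0.18 = 0.1512
H' = H/60 = 50/60 ≈ 0.8333; X = C×(1-|H' mod 2 - 1|) = 0.126
m = L - C/2 = 0.58 - 0.0756 = 0.5044
Sector ⌊H'⌋ = 0 → (R',G',B') = (0.1512, 0.126, 0.0)
RGB = ((R'+m)×255, (G'+m)×255, (B'+m)×255) = (167.178, 160.752, 128.622)
Round half up → RGB(167, 161, 129)


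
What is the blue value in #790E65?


Color: #790E65
R = 79 = 121
G = 0E = 14
B = 65 = 101
Blue = 101


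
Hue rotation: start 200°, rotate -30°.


New hue = (H + rotation) mod 360
New hue = (200 -30) mod 360
= 170 mod 360
= 170°


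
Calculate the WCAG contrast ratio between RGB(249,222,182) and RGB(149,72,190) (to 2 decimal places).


Linearize each sRGB channel c=v/255: c/12.92 if c ≤ 0.04045 else ((c+0.055)/1.055)^2.4
L = 0.2126×R_lin + 0.7152×G_lin + 0.0722×B_lin
Color 1 (249,222,182):
  R=249: 249/255≈0.9765 > 0.04045 → ((0.9765+0.055)/1.055)^2.4 ≈ 0.94731
  G=222: 222/255≈0.8706 > 0.04045 → ((0.8706+0.055)/1.055)^2.4 ≈ 0.73046
  B=182: 182/255≈0.7137 > 0.04045 → ((0.7137+0.055)/1.055)^2.4 ≈ 0.46778
  L1 = 0.2126×0.94731 + 0.7152×0.73046 + 0.0722×0.46778 ≈ 0.75760
Color 2 (149,72,190):
  R=149: 149/255≈0.5843 > 0.04045 → ((0.5843+0.055)/1.055)^2.4 ≈ 0.30054
  G=72: 72/255≈0.2824 > 0.04045 → ((0.2824+0.055)/1.055)^2.4 ≈ 0.06480
  B=190: 190/255≈0.7451 > 0.04045 → ((0.7451+0.055)/1.055)^2.4 ≈ 0.51492
  L2 = 0.2126×0.30054 + 0.7152×0.06480 + 0.0722×0.51492 ≈ 0.14742
Lighter = 0.75760, Darker = 0.14742
Ratio = (L_lighter + 0.05) / (L_darker + 0.05)
Ratio = (0.75760 + 0.05) / (0.14742 + 0.05) = 0.80760 / 0.19742 ≈ 4.0908
Ratio ≈ 4.09:1


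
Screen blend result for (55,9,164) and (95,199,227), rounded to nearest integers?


Screen: C = 255 - (255-A)×(255-B)/255, rounded to nearest integer
R: 255 - (255-55)×(255-95)/255 = 255 - 32000/255 ≈ 255 - 125.490 = 129.510 → 130
G: 255 - (255-9)×(255-199)/255 = 255 - 13776/255 ≈ 255 - 54.024 = 200.976 → 201
B: 255 - (255-164)×(255-227)/255 = 255 - 2548/255 ≈ 255 - 9.992 = 245.008 → 245
= RGB(130, 201, 245)


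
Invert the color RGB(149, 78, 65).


Invert: (255-R, 255-G, 255-B)
R: 255-149 = 106
G: 255-78 = 177
B: 255-65 = 190
= RGB(106, 177, 190)


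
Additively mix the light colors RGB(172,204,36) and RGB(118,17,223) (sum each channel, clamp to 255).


Additive: each channel = min(255, C₁+C₂)
R: 172+118 = 290 → 255
G: 204+17 = 221 → 221
B: 36+223 = 259 → 255
= RGB(255, 221, 255)


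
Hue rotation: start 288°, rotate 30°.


New hue = (H + rotation) mod 360
New hue = (288 + 30) mod 360
= 318 mod 360
= 318°


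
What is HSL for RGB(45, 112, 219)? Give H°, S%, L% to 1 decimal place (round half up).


Normalize: R'=45/255≈0.1765, G'=112/255≈0.4392, B'=219/255≈0.8588
Max=219/255, Min=45/255, Δ=Max-Min=174/255
L = (Max+Min)/2 = (219+45)/510 = 264/510 = 0.51764… → L = 51.8%
L > 0.5 → S = Δ/(2-Max-Min) = 174/(510-219-45) = 174/246 = 0.70731… → S = 70.7%
(the 1/255 factors cancel in S and H, so raw channel differences can be used)
Max is B' → H = 60 × ((R-G)/Δ + 4) = 60 × ((45-112)/174 + 4)
  -67/174 + 4 = -0.3850… + 4 = 3.6149…
  H = 60 × 3.6149… = 216.896…° → H = 216.9°
= HSL(216.9°, 70.7%, 51.8%)


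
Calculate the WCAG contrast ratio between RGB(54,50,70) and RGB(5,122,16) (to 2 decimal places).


Linearize each sRGB channel c=v/255: c/12.92 if c ≤ 0.04045 else ((c+0.055)/1.055)^2.4
L = 0.2126×R_lin + 0.7152×G_lin + 0.0722×B_lin
Color 1 (54,50,70):
  R=54: 54/255≈0.2118 > 0.04045 → ((0.2118+0.055)/1.055)^2.4 ≈ 0.03689
  G=50: 50/255≈0.1961 > 0.04045 → ((0.1961+0.055)/1.055)^2.4 ≈ 0.03190
  B=70: 70/255≈0.2745 > 0.04045 → ((0.2745+0.055)/1.055)^2.4 ≈ 0.06125
  L1 = 0.2126×0.03689 + 0.7152×0.03190 + 0.0722×0.06125 ≈ 0.03508
Color 2 (5,122,16):
  R=5: 5/255≈0.0196 ≤ 0.04045 → 0.0196/12.92 ≈ 0.00152
  G=122: 122/255≈0.4784 > 0.04045 → ((0.4784+0.055)/1.055)^2.4 ≈ 0.19462
  B=16: 16/255≈0.0627 > 0.04045 → ((0.0627+0.055)/1.055)^2.4 ≈ 0.00518
  L2 = 0.2126×0.00152 + 0.7152×0.19462 + 0.0722×0.00518 ≈ 0.13989
Lighter = 0.13989, Darker = 0.03508
Ratio = (L_lighter + 0.05) / (L_darker + 0.05)
Ratio = (0.13989 + 0.05) / (0.03508 + 0.05) = 0.18989 / 0.08508 ≈ 2.2320
Ratio ≈ 2.23:1


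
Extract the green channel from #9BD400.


Color: #9BD400
R = 9B = 155
G = D4 = 212
B = 00 = 0
Green = 212


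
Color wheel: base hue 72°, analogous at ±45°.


Base hue: 72°
Left analog: (72 - 45) mod 360 = 27°
Right analog: (72 + 45) mod 360 = 117°
Analogous hues = 27° and 117°


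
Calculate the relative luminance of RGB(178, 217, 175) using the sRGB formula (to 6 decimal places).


Linearize each channel (sRGB transfer function): c = v/255; c_lin = c/12.92 if c ≤ 0.04045, else ((c+0.055)/1.055)^2.4
  R: 178/255 ≈ 0.698039 > 0.04045 → ((0.698039+0.055)/1.055)^2.4 ≈ 0.445201
  G: 217/255 ≈ 0.850980 > 0.04045 → ((0.850980+0.055)/1.055)^2.4 ≈ 0.693872
  B: 175/255 ≈ 0.686275 > 0.04045 → ((0.686275+0.055)/1.055)^2.4 ≈ 0.428690
R_lin = 0.445201, G_lin = 0.693872, B_lin = 0.428690
L = 0.2126×R + 0.7152×G + 0.0722×B
L = 0.2126×0.445201 + 0.7152×0.693872 + 0.0722×0.428690
L ≈ 0.621858


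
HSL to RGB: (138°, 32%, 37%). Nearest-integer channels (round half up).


H=138°, S=0.32, L=0.37
C = (1-|2L-1|)×S = (1-|-0.26|)×0.32 = 0.2368
H' = H/60 = 138/60 ≈ 2.3000; X = C×(1-|H' mod 2 - 1|) = 0.07104
m = L - C/2 = 0.37 - 0.1184 = 0.2516
Sector ⌊H'⌋ = 2 → (R',G',B') = (0.0, 0.2368, 0.07104)
RGB = ((R'+m)×255, (G'+m)×255, (B'+m)×255) = (64.158, 124.542, 82.2732)
Round half up → RGB(64, 125, 82)


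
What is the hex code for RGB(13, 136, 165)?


R = 13 → 0D (hex)
G = 136 → 88 (hex)
B = 165 → A5 (hex)
Hex = #0D88A5


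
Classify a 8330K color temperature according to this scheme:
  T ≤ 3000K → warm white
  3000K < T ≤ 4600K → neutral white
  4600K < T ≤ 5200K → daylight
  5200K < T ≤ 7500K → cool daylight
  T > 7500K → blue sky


Temperature: 8330K
8330K > 7500K → blue sky
Classification: blue sky


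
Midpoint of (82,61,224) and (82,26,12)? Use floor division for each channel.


Midpoint: each channel = ⌊(C₁+C₂)/2⌋
R: ⌊(82+82)/2⌋ = 82
G: ⌊(61+26)/2⌋ = 43
B: ⌊(224+12)/2⌋ = 118
= RGB(82, 43, 118)


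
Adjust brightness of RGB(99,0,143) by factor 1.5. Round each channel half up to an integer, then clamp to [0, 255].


Multiply each channel by 1.5, round half up, clamp to [0, 255]
R: 99×1.5 = 148.5 → round → 149
G: 0×1.5 = 0
B: 143×1.5 = 214.5 → round → 215
= RGB(149, 0, 215)


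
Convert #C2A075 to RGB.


C2 → 194 (R)
A0 → 160 (G)
75 → 117 (B)
= RGB(194, 160, 117)


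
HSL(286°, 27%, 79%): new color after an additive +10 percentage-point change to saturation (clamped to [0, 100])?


Original S = 27%
Adjustment = +10 percentage points
New S = 27 + (10) = 37
Clamp to [0, 100] → 37
= HSL(286°, 37%, 79%)


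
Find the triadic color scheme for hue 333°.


Triadic: equally spaced at 120° intervals
H1 = 333°
H2 = (333 + 120) mod 360 = 93°
H3 = (333 + 240) mod 360 = 213°
Triadic = 333°, 93°, 213°


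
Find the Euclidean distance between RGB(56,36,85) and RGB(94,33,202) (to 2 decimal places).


d = √[(R₁-R₂)² + (G₁-G₂)² + (B₁-B₂)²]
d = √[(56-94)² + (36-33)² + (85-202)²]
d = √[1444 + 9 + 13689]
d = √15142
d ≈ 123.05


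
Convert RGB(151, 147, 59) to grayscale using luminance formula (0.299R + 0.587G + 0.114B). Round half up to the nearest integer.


Gray = 0.299×R + 0.587×G + 0.114×B
Gray = 0.299×151 + 0.587×147 + 0.114×59
Gray = 45.149 + 86.289 + 6.726
Gray = 138.164 → round half up → 138
Gray = 138


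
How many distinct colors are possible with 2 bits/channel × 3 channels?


Total bits = 2 bits/channel × 3 channels = 6 bits
Distinct colors = 2^6
= 64 colors


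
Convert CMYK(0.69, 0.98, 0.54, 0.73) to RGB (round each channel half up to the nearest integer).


R = 255 × (1-C) × (1-K) = 255 × 0.31 × 0.27 = 21.3435 → 21
G = 255 × (1-M) × (1-K) = 255 × 0.02 × 0.27 = 1.377 → 1
B = 255 × (1-Y) × (1-K) = 255 × 0.46 × 0.27 = 31.671 → 32
= RGB(21, 1, 32)


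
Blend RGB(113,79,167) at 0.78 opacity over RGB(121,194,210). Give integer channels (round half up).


C = α×F + (1-α)×B, with 1-α = 0.22
R: 0.78×113 + 0.22×121 = 88.14 + 26.62 = 114.76 → 115
G: 0.78×79 + 0.22×194 = 61.62 + 42.68 = 104.30 → 104
B: 0.78×167 + 0.22×210 = 130.26 + 46.20 = 176.46 → 176
= RGB(115, 104, 176)


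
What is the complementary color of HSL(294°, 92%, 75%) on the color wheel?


Complement = opposite side of color wheel = hue + 180°
H' = (294 + 180) mod 360 = 114°
S and L unchanged.
= HSL(114°, 92%, 75%)


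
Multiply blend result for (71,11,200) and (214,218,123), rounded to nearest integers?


Multiply: C = A×B/255, rounded to nearest integer
R: 71×214/255 = 15194/255 ≈ 59.584 → 60
G: 11×218/255 = 2398/255 ≈ 9.404 → 9
B: 200×123/255 = 24600/255 ≈ 96.471 → 96
= RGB(60, 9, 96)


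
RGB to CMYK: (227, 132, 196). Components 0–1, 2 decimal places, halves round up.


R'=227/255≈0.8902, G'=132/255≈0.5176, B'=196/255≈0.7686
K = 1 - max(R',G',B') = 1 - 227/255 = 28/255 = 0.10980… → 0.11
(1-R'-K)/(1-K) simplifies to (max-R)/max with max = 227:
C = (227-227)/227 = 0/227 = 0 → 0.00
M = (227-132)/227 = 95/227 = 0.41850… → 0.42
Y = (227-196)/227 = 31/227 = 0.13656… → 0.14
= CMYK(0.00, 0.42, 0.14, 0.11)


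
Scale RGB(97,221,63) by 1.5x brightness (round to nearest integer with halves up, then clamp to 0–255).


Multiply each channel by 1.5, round half up, clamp to [0, 255]
R: 97×1.5 = 145.5 → round → 146
G: 221×1.5 = 331.5 → round → 332 → clamp → 255
B: 63×1.5 = 94.5 → round → 95
= RGB(146, 255, 95)


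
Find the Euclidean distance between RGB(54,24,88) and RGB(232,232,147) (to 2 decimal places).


d = √[(R₁-R₂)² + (G₁-G₂)² + (B₁-B₂)²]
d = √[(54-232)² + (24-232)² + (88-147)²]
d = √[31684 + 43264 + 3481]
d = √78429
d ≈ 280.05


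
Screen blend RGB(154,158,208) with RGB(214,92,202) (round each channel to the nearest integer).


Screen: C = 255 - (255-A)×(255-B)/255, rounded to nearest integer
R: 255 - (255-154)×(255-214)/255 = 255 - 4141/255 ≈ 255 - 16.239 = 238.761 → 239
G: 255 - (255-158)×(255-92)/255 = 255 - 15811/255 ≈ 255 - 62.004 = 192.996 → 193
B: 255 - (255-208)×(255-202)/255 = 255 - 2491/255 ≈ 255 - 9.769 = 245.231 → 245
= RGB(239, 193, 245)


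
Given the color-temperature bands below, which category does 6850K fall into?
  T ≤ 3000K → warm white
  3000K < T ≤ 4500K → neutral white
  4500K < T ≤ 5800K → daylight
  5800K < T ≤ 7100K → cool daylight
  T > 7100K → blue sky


Temperature: 6850K
5800K < 6850K ≤ 7100K → cool daylight
Classification: cool daylight


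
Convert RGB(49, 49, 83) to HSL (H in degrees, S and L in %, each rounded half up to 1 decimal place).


Normalize: R'=49/255≈0.1922, G'=49/255≈0.1922, B'=83/255≈0.3255
Max=83/255, Min=49/255, Δ=Max-Min=34/255
L = (Max+Min)/2 = (83+49)/510 = 132/510 = 0.25882… → L = 25.9%
L ≤ 0.5 → S = Δ/(Max+Min) = 34/(83+49) = 34/132 = 0.25757… → S = 25.8%
(the 1/255 factors cancel in S and H, so raw channel differences can be used)
Max is B' → H = 60 × ((R-G)/Δ + 4) = 60 × ((49-49)/34 + 4)
  0/34 + 4 = 0 + 4 = 4
  H = 60 × 4 = 240° → H = 240.0°
= HSL(240.0°, 25.8%, 25.9%)
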